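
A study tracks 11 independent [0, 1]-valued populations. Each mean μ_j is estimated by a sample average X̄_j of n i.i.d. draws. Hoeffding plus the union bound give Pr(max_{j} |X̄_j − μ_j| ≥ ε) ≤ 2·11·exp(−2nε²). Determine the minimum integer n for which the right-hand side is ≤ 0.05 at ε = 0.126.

Need 2·11·exp(−2nε²) ≤ 0.05, i.e. exp(−2nε²) ≤ 0.05/22.
So 2nε² ≥ ln(22/0.05) = 6.086775.
Hence n ≥ 6.086775/(2·0.126²) = 191.697.
The smallest integer n is 192.

192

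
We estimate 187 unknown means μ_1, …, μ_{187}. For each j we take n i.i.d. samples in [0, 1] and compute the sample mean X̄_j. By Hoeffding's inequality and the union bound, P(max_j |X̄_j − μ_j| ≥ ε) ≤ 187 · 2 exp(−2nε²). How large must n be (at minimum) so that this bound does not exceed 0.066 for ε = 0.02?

10803

Need 2·187·exp(−2nε²) ≤ 0.066, i.e. exp(−2nε²) ≤ 0.066/374.
So 2nε² ≥ ln(374/0.066) = 8.642356.
Hence n ≥ 8.642356/(2·0.02²) = 10802.945.
The smallest integer n is 10803.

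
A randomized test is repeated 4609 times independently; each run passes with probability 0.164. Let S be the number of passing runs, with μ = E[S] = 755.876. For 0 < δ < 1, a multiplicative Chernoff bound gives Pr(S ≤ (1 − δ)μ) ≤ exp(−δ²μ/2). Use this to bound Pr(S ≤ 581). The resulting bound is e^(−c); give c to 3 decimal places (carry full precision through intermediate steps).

20.229

Write 581 = (1 − δ)μ, so δ = 1 − 581/755.876 = 0.2313554…
Then the exponent is δ²μ/2 = (μ − 581)²/(2μ) = 20.229254.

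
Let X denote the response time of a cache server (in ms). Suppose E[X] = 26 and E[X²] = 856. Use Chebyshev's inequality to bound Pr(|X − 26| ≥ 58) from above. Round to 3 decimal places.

Var(X) = E[X²] − (E[X])² = 856 − 676 = 180.
Chebyshev's inequality: Pr(|X − μ| ≥ t) ≤ Var(X)/t² = 180/3364 = 0.0535.

0.054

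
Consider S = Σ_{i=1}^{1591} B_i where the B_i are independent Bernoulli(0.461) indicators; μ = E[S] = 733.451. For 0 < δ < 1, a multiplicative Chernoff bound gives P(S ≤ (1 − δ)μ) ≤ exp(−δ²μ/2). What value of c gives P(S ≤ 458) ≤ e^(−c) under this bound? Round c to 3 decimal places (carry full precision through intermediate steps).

51.723

Write 458 = (1 − δ)μ, so δ = 1 − 458/733.451 = 0.3755547…
Then the exponent is δ²μ/2 = (μ − 458)²/(2μ) = 51.723464.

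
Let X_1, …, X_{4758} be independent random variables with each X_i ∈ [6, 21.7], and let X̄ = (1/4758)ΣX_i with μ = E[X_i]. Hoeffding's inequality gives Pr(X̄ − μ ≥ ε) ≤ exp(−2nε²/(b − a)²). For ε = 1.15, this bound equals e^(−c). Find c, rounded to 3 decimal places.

c = 2nε²/(b − a)² = 2·4758·1.15² / 15.7² = 51.0565.

51.056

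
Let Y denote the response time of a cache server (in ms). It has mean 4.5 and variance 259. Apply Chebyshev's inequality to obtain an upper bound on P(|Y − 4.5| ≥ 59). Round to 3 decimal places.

Chebyshev: P(|Y − μ| ≥ t) ≤ Var(Y)/t².
Bound = 259 / 3481 = 0.0744.

0.074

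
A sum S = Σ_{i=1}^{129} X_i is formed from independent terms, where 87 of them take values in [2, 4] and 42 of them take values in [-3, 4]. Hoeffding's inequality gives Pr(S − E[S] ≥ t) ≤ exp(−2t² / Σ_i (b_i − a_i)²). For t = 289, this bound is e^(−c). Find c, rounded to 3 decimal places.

69.427

Σ(b_i − a_i)² = 87·2² + 42·7² = 2406.
c = 2t² / 2406 = 2·289² / 2406 = 69.4273.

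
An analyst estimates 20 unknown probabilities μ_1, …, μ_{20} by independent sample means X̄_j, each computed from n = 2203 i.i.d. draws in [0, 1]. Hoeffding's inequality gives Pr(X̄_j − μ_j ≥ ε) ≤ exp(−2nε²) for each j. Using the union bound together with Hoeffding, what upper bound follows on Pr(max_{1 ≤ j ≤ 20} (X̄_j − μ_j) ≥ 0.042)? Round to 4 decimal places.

Per-experiment Hoeffding bound: exp(−2·2203·0.042²) = exp(−7.77218) = 0.00042129.
Union bound over 20 events: 20·0.00042129 = 0.00843.

0.0084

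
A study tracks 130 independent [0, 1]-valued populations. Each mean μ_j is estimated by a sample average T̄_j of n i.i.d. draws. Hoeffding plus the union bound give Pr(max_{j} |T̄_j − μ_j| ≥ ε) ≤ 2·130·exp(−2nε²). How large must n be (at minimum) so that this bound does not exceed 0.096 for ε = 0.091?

Need 2·130·exp(−2nε²) ≤ 0.096, i.e. exp(−2nε²) ≤ 0.096/260.
So 2nε² ≥ ln(260/0.096) = 7.904089.
Hence n ≥ 7.904089/(2·0.091²) = 477.242.
The smallest integer n is 478.

478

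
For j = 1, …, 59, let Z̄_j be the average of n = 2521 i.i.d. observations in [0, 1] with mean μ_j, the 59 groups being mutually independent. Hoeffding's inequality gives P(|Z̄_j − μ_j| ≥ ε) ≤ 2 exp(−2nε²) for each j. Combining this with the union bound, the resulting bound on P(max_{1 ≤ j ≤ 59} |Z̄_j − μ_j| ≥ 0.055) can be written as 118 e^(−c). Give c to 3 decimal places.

15.252

Union bound over the 59 events: P(max_{1 ≤ j ≤ 59} |Z̄_j − μ_j| ≥ 0.055) ≤ 59·2·exp(−2nε²) = 118 exp(−2·2521·0.055²).
So c = 2·2521·0.055² = 15.2521.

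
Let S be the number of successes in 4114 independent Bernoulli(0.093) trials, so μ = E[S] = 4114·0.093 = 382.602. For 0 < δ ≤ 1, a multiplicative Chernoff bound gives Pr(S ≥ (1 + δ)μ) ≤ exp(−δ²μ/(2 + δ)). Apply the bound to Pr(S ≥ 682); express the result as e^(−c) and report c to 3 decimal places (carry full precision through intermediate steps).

84.200

Write 682 = (1 + δ)μ, so δ = 682/382.602 − 1 = 0.7825312…
Then the exponent is δ²μ/(2 + δ) = (682 − μ)² / (μ·(2 + δ)) = 84.199694.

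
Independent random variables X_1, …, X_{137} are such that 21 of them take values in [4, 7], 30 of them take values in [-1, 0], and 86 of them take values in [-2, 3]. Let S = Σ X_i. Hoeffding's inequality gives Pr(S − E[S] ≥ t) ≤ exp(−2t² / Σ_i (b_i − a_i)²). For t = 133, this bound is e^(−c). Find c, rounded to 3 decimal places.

14.934

Σ(b_i − a_i)² = 21·3² + 30·1² + 86·5² = 2369.
c = 2t² / 2369 = 2·133² / 2369 = 14.9337.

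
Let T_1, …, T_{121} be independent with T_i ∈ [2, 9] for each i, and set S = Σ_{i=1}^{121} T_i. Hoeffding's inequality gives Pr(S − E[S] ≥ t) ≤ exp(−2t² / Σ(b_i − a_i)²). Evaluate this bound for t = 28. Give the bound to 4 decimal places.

Σ(b_i − a_i)² = 121·(7)² = 5929.
Exponent = 2·28²/5929 = 0.2645.
Bound = exp(−0.2645) = 0.76762.

0.7676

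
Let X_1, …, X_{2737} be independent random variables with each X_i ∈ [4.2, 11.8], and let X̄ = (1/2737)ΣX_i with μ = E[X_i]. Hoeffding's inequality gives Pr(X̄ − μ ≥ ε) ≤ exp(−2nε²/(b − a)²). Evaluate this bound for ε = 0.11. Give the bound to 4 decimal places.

Exponent: 2nε²/(b − a)² = 2·2737·0.11² / 7.6² = 1.14673.
Bound = exp(−1.14673) = 0.31767.

0.3177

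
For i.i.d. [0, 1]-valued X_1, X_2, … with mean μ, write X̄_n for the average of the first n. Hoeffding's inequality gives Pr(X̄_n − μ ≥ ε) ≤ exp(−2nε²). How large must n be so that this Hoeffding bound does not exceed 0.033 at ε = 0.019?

Require exp(−2nε²) ≤ 0.033, i.e. 2nε² ≥ ln(1/0.033) = 3.411248.
So n ≥ 3.411248 / (2·0.019²) = 4724.720.
The smallest integer n is 4725.

4725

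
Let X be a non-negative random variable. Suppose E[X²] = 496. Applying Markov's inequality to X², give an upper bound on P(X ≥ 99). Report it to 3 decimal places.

0.051

Since X ≥ 0, the event {X ≥ 99} is the same as {X² ≥ 9801}.
Markov's inequality applied to X² gives P(X² ≥ 9801) ≤ E[X²]/9801 = 496/9801 = 0.0506.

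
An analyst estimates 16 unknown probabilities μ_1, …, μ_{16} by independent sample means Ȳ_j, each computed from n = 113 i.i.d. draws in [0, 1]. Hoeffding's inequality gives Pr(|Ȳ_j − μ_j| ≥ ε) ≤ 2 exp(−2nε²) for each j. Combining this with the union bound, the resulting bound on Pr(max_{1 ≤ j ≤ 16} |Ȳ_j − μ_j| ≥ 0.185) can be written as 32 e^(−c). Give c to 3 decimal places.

7.735

Union bound over the 16 events: Pr(max_{1 ≤ j ≤ 16} |Ȳ_j − μ_j| ≥ 0.185) ≤ 16·2·exp(−2nε²) = 32 exp(−2·113·0.185²).
So c = 2·113·0.185² = 7.7348.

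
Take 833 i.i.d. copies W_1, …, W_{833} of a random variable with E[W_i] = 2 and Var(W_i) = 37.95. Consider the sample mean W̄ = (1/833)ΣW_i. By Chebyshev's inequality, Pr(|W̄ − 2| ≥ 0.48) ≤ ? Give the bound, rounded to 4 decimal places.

0.1977

Var(W̄) = Var(W_i)/n = 37.95/833 = 0.045558.
Chebyshev: Pr(|W̄ − 2| ≥ 0.48) ≤ Var(W̄)/(0.48)² = 37.95/(833·0.48²) = 0.1977.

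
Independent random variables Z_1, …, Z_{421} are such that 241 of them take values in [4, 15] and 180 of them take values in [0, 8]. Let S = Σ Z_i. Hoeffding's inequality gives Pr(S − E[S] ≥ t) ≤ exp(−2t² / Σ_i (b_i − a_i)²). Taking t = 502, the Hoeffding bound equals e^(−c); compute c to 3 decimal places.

12.389

Σ(b_i − a_i)² = 241·11² + 180·8² = 40681.
c = 2t² / 40681 = 2·502² / 40681 = 12.3893.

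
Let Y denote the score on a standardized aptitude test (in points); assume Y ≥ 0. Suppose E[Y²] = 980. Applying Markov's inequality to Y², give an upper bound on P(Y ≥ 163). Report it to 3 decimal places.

Since Y ≥ 0, the event {Y ≥ 163} is the same as {Y² ≥ 26569}.
Markov's inequality applied to Y² gives P(Y² ≥ 26569) ≤ E[Y²]/26569 = 980/26569 = 0.0369.

0.037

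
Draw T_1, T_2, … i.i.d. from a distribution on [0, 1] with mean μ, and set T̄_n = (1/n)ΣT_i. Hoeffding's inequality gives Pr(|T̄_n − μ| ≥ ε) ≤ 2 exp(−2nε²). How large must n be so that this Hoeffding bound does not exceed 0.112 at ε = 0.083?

Require 2·exp(−2nε²) ≤ 0.112, i.e. 2nε² ≥ ln(2/0.112) = 2.882404.
So n ≥ 2.882404 / (2·0.083²) = 209.203.
The smallest integer n is 210.

210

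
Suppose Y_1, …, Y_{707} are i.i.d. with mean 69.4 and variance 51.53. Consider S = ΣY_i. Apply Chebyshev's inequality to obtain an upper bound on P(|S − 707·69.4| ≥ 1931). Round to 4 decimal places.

Var(S) = n·Var(Y_i) = 707·51.53 = 36431.71.
Chebyshev: P(|S − 707·69.4| ≥ 1931) ≤ Var(S)/1931² = 36431.71/3728761 = 0.0098.

0.0098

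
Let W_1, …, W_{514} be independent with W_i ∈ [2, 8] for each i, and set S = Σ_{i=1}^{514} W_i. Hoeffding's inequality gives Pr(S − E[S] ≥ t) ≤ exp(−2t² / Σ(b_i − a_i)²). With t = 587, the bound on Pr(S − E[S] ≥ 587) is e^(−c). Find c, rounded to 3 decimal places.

37.243

Σ(b_i − a_i)² = 514·(6)² = 18504.
c = 2t²/18504 = 2·587²/18504 = 37.2427.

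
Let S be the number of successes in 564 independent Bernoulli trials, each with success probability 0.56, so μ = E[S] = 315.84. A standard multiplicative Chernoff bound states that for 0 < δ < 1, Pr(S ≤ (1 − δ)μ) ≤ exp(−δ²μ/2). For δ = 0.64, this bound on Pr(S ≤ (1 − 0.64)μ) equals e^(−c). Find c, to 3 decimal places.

64.684

c = δ²μ/2 = 0.64²·315.84/2 = 64.6840.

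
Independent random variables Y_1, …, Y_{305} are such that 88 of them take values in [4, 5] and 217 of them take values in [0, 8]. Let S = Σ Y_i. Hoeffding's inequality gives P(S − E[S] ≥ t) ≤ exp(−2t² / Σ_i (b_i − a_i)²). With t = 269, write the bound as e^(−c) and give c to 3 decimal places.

Σ(b_i − a_i)² = 88·1² + 217·8² = 13976.
c = 2t² / 13976 = 2·269² / 13976 = 10.3550.

10.355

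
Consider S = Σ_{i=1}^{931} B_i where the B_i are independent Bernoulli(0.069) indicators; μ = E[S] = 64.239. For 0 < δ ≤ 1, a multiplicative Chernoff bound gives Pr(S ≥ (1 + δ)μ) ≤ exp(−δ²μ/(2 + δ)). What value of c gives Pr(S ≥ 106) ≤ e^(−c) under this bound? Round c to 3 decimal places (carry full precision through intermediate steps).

10.244

Write 106 = (1 + δ)μ, so δ = 106/64.239 − 1 = 0.650088…
Then the exponent is δ²μ/(2 + δ) = (106 − μ)² / (μ·(2 + δ)) = 10.244310.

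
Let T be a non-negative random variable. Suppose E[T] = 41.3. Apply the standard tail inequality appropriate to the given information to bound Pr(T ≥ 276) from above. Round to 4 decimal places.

0.1496

Only the mean of a non-negative variable is known, so Markov's inequality is the applicable tail bound.
Markov's inequality: for a non-negative random variable, Pr(T ≥ a) ≤ E[T]/a.
Here E[T] = 41.3 and a = 276, so the bound is 41.3/276 = 0.1496.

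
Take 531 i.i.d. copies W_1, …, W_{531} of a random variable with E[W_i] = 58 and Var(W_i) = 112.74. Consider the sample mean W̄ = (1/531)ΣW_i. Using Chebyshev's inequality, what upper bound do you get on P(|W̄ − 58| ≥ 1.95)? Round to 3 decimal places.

Var(W̄) = Var(W_i)/n = 112.74/531 = 0.21232.
Chebyshev: P(|W̄ − 58| ≥ 1.95) ≤ Var(W̄)/(1.95)² = 112.74/(531·1.95²) = 0.0558.

0.056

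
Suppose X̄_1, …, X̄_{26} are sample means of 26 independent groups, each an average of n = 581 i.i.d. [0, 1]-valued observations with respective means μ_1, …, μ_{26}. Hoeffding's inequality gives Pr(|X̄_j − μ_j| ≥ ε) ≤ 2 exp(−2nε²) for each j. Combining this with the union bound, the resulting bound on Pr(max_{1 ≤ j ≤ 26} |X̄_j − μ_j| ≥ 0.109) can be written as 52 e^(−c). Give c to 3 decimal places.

Union bound over the 26 events: Pr(max_{1 ≤ j ≤ 26} |X̄_j − μ_j| ≥ 0.109) ≤ 26·2·exp(−2nε²) = 52 exp(−2·581·0.109²).
So c = 2·581·0.109² = 13.8057.

13.806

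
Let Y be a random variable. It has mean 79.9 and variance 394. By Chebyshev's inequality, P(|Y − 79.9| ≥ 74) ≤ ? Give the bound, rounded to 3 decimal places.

Chebyshev: P(|Y − μ| ≥ t) ≤ Var(Y)/t².
Bound = 394 / 5476 = 0.0720.

0.072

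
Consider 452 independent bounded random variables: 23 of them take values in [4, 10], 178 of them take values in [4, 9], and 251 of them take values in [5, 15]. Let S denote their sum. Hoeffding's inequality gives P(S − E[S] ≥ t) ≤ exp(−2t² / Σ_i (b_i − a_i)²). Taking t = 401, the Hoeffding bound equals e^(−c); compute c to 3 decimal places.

Σ(b_i − a_i)² = 23·6² + 178·5² + 251·10² = 30378.
c = 2t² / 30378 = 2·401² / 30378 = 10.5867.

10.587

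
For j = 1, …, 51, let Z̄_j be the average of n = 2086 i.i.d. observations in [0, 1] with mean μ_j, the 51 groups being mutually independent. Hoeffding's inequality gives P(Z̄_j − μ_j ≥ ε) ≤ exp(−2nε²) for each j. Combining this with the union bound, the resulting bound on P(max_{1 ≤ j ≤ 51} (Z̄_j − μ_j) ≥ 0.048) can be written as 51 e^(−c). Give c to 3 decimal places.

Union bound over the 51 events: P(max_{1 ≤ j ≤ 51} (Z̄_j − μ_j) ≥ 0.048) ≤ 51·exp(−2nε²) = 51 exp(−2·2086·0.048²).
So c = 2·2086·0.048² = 9.6123.

9.612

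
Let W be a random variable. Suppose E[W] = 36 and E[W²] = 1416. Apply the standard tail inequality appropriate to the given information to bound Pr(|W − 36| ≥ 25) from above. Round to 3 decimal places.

The first two moments determine the variance, so Chebyshev's inequality is the sharpest standard bound available.
Var(W) = E[W²] − (E[W])² = 1416 − 1296 = 120.
Chebyshev's inequality: Pr(|W − μ| ≥ t) ≤ Var(W)/t² = 120/625 = 0.1920.

0.192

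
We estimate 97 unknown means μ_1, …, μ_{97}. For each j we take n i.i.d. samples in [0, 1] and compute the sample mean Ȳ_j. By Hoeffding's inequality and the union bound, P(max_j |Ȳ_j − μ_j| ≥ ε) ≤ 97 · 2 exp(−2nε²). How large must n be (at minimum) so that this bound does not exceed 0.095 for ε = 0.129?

230

Need 2·97·exp(−2nε²) ≤ 0.095, i.e. exp(−2nε²) ≤ 0.095/194.
So 2nε² ≥ ln(194/0.095) = 7.621737.
Hence n ≥ 7.621737/(2·0.129²) = 229.005.
The smallest integer n is 230.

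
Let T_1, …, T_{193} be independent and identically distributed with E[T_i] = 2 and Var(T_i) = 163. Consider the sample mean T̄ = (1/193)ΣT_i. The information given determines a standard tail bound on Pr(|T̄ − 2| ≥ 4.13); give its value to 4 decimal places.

0.0495

With mean and variance of each term known, Chebyshev's inequality bounds the deviation of the sum (or sample mean).
Var(T̄) = Var(T_i)/n = 163/193 = 0.84456.
Chebyshev: Pr(|T̄ − 2| ≥ 4.13) ≤ Var(T̄)/(4.13)² = 163/(193·4.13²) = 0.0495.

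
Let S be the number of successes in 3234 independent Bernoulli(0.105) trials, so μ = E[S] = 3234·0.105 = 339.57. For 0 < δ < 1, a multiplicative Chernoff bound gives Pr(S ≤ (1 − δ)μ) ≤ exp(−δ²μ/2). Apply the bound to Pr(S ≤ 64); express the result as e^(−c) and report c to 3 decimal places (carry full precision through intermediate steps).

111.816

Write 64 = (1 − δ)μ, so δ = 1 − 64/339.57 = 0.8115263…
Then the exponent is δ²μ/2 = (μ − 64)²/(2μ) = 111.816157.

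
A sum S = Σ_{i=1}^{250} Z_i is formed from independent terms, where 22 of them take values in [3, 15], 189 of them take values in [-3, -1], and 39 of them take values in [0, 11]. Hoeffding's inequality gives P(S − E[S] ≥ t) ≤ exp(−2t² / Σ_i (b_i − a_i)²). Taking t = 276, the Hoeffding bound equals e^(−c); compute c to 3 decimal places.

Σ(b_i − a_i)² = 22·12² + 189·2² + 39·11² = 8643.
c = 2t² / 8643 = 2·276² / 8643 = 17.6272.

17.627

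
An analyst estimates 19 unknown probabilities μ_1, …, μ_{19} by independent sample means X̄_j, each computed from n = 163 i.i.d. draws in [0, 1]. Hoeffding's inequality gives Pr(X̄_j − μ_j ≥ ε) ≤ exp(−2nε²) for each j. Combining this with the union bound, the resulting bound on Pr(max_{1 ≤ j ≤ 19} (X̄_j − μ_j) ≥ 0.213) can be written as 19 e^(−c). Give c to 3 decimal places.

Union bound over the 19 events: Pr(max_{1 ≤ j ≤ 19} (X̄_j − μ_j) ≥ 0.213) ≤ 19·exp(−2nε²) = 19 exp(−2·163·0.213²).
So c = 2·163·0.213² = 14.7903.

14.790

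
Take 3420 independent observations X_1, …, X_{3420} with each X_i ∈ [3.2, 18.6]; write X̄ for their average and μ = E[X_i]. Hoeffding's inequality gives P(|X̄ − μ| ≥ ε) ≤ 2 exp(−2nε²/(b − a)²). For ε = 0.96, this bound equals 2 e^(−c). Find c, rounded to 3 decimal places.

c = 2nε²/(b − a)² = 2·3420·0.96² / 15.4² = 26.5801.

26.580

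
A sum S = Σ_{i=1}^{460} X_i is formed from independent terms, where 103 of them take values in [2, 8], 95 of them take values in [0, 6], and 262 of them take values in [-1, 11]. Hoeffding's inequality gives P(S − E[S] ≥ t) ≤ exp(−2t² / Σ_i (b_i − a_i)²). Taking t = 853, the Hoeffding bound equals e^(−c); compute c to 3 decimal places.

32.442

Σ(b_i − a_i)² = 103·6² + 95·6² + 262·12² = 44856.
c = 2t² / 44856 = 2·853² / 44856 = 32.4420.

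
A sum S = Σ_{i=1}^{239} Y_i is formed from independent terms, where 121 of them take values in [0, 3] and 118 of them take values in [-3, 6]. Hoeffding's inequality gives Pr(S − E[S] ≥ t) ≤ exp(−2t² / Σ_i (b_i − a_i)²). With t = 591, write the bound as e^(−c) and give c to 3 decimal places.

65.611

Σ(b_i − a_i)² = 121·3² + 118·9² = 10647.
c = 2t² / 10647 = 2·591² / 10647 = 65.6112.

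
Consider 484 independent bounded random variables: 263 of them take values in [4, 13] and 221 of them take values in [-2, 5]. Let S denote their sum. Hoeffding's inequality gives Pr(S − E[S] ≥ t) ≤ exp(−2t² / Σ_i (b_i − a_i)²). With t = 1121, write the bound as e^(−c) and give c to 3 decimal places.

Σ(b_i − a_i)² = 263·9² + 221·7² = 32132.
c = 2t² / 32132 = 2·1121² / 32132 = 78.2174.

78.217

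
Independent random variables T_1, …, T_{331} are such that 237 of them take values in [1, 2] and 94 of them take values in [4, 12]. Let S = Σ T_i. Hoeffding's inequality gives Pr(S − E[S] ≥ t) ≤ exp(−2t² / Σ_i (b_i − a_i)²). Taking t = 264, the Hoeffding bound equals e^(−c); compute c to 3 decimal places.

Σ(b_i − a_i)² = 237·1² + 94·8² = 6253.
c = 2t² / 6253 = 2·264² / 6253 = 22.2920.

22.292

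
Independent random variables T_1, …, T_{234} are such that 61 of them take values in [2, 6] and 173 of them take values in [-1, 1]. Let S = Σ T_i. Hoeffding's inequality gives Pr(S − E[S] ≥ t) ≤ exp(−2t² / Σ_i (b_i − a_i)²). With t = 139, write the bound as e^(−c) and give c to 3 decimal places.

23.167

Σ(b_i − a_i)² = 61·4² + 173·2² = 1668.
c = 2t² / 1668 = 2·139² / 1668 = 23.1667.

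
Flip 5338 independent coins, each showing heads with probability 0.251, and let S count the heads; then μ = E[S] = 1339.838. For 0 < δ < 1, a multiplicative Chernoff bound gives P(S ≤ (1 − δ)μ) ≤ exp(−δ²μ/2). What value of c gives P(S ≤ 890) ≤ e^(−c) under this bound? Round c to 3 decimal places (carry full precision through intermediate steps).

75.514

Write 890 = (1 − δ)μ, so δ = 1 − 890/1339.838 = 0.3357406…
Then the exponent is δ²μ/2 = (μ − 890)²/(2μ) = 75.514438.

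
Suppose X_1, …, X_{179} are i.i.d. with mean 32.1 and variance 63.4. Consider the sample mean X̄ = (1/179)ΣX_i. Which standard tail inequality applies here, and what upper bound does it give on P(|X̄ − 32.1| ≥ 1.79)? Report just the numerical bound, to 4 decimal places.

0.1105

With mean and variance of each term known, Chebyshev's inequality bounds the deviation of the sum (or sample mean).
Var(X̄) = Var(X_i)/n = 63.4/179 = 0.35419.
Chebyshev: P(|X̄ − 32.1| ≥ 1.79) ≤ Var(X̄)/(1.79)² = 63.4/(179·1.79²) = 0.1105.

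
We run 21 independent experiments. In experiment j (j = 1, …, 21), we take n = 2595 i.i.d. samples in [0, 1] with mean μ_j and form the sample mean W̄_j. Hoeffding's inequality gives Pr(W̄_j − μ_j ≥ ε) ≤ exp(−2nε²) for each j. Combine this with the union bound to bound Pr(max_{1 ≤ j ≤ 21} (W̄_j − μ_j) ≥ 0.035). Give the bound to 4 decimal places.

0.0364

Per-experiment Hoeffding bound: exp(−2·2595·0.035²) = exp(−6.35775) = 0.0017333.
Union bound over 21 events: 21·0.0017333 = 0.03640.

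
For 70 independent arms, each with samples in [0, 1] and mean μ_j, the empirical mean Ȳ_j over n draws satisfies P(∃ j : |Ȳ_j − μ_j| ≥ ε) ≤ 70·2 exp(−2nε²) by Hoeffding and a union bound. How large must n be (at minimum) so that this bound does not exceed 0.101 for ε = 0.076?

627

Need 2·70·exp(−2nε²) ≤ 0.101, i.e. exp(−2nε²) ≤ 0.101/140.
So 2nε² ≥ ln(140/0.101) = 7.234277.
Hence n ≥ 7.234277/(2·0.076²) = 626.236.
The smallest integer n is 627.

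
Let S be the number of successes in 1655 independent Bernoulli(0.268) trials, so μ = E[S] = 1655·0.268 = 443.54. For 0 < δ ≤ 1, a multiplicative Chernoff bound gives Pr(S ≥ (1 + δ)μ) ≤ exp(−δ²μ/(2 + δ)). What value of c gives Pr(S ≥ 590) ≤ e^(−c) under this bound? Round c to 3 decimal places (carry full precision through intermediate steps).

20.754

Write 590 = (1 + δ)μ, so δ = 590/443.54 − 1 = 0.330207…
Then the exponent is δ²μ/(2 + δ) = (590 − μ)² / (μ·(2 + δ)) = 20.754428.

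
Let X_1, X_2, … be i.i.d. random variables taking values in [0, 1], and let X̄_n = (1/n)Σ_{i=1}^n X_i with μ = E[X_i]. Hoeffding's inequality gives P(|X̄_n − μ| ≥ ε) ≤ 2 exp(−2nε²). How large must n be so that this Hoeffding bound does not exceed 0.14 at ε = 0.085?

Require 2·exp(−2nε²) ≤ 0.14, i.e. 2nε² ≥ ln(2/0.14) = 2.659260.
So n ≥ 2.659260 / (2·0.085²) = 184.032.
The smallest integer n is 185.

185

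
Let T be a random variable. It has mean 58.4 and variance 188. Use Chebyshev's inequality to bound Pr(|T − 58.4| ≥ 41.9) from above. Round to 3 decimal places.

Chebyshev: Pr(|T − μ| ≥ t) ≤ Var(T)/t².
Bound = 188 / 1755.61 = 0.1071.

0.107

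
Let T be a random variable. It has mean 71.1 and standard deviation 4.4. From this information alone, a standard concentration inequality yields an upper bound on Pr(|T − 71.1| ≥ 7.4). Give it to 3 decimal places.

Mean and variance are known, so Chebyshev's inequality applies.
Chebyshev: Pr(|T − μ| ≥ t) ≤ Var(T)/t².
Var(T) = σ² = 4.4² = 19.36.
Bound = 19.36 / 54.76 = 0.3535.

0.354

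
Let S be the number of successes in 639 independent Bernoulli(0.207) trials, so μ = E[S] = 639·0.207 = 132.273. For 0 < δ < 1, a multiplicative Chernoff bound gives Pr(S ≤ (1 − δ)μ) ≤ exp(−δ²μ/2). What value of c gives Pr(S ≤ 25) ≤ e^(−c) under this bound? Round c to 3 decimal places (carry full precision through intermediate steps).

Write 25 = (1 − δ)μ, so δ = 1 − 25/132.273 = 0.810997…
Then the exponent is δ²μ/2 = (μ − 25)²/(2μ) = 43.499038.

43.499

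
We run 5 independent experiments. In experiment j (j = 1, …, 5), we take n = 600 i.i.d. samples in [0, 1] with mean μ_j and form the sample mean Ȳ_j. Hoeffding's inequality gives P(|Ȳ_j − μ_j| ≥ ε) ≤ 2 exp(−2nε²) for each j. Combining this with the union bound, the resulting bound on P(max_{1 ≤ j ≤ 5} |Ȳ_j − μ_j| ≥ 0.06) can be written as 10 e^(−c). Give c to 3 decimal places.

4.320

Union bound over the 5 events: P(max_{1 ≤ j ≤ 5} |Ȳ_j − μ_j| ≥ 0.06) ≤ 5·2·exp(−2nε²) = 10 exp(−2·600·0.06²).
So c = 2·600·0.06² = 4.3200.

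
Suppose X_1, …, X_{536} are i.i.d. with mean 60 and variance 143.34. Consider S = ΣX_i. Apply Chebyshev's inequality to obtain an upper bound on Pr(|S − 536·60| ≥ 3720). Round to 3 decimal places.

0.006

Var(S) = n·Var(X_i) = 536·143.34 = 76830.24.
Chebyshev: Pr(|S − 536·60| ≥ 3720) ≤ Var(S)/3720² = 76830.24/13838400 = 0.0056.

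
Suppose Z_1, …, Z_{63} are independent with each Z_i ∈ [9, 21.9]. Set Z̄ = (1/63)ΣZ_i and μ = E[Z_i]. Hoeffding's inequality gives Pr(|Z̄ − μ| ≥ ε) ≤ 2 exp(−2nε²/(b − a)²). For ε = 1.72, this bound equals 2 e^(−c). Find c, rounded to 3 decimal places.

c = 2nε²/(b − a)² = 2·63·1.72² / 12.9² = 2.2400.

2.240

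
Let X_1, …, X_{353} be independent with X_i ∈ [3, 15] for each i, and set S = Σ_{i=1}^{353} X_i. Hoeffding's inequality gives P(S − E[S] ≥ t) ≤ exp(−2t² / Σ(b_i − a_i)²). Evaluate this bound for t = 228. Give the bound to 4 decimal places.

0.1293

Σ(b_i − a_i)² = 353·(12)² = 50832.
Exponent = 2·228²/50832 = 2.0453.
Bound = exp(−2.0453) = 0.12934.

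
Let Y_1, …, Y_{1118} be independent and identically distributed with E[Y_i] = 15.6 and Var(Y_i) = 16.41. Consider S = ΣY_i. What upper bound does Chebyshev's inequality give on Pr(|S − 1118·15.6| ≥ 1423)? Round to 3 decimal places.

Var(S) = n·Var(Y_i) = 1118·16.41 = 18346.38.
Chebyshev: Pr(|S − 1118·15.6| ≥ 1423) ≤ Var(S)/1423² = 18346.38/2024929 = 0.0091.

0.009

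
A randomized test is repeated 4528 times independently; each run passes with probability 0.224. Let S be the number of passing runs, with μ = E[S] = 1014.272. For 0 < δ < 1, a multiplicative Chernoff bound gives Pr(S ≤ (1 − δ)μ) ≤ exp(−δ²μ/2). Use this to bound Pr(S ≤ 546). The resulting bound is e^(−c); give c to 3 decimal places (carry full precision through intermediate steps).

108.097

Write 546 = (1 − δ)μ, so δ = 1 − 546/1014.272 = 0.4616829…
Then the exponent is δ²μ/2 = (μ − 546)²/(2μ) = 108.096579.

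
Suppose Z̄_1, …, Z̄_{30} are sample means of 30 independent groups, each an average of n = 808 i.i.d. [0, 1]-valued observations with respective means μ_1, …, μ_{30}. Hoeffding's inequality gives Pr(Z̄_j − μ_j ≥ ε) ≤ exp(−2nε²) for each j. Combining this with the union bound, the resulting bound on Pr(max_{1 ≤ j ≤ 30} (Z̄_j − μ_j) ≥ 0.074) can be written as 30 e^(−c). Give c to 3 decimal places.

8.849

Union bound over the 30 events: Pr(max_{1 ≤ j ≤ 30} (Z̄_j − μ_j) ≥ 0.074) ≤ 30·exp(−2nε²) = 30 exp(−2·808·0.074²).
So c = 2·808·0.074² = 8.8492.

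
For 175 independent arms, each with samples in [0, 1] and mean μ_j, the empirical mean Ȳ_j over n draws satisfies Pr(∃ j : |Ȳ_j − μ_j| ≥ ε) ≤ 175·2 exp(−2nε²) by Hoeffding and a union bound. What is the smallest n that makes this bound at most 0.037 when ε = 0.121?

Need 2·175·exp(−2nε²) ≤ 0.037, i.e. exp(−2nε²) ≤ 0.037/350.
So 2nε² ≥ ln(350/0.037) = 9.154771.
Hence n ≥ 9.154771/(2·0.121²) = 312.642.
The smallest integer n is 313.

313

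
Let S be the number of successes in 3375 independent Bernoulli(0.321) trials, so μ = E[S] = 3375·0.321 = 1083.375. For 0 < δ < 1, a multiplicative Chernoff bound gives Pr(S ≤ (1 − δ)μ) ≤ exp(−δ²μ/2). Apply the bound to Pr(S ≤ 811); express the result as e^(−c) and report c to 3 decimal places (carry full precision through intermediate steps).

Write 811 = (1 − δ)μ, so δ = 1 − 811/1083.375 = 0.2514134…
Then the exponent is δ²μ/2 = (μ − 811)²/(2μ) = 34.239363.

34.239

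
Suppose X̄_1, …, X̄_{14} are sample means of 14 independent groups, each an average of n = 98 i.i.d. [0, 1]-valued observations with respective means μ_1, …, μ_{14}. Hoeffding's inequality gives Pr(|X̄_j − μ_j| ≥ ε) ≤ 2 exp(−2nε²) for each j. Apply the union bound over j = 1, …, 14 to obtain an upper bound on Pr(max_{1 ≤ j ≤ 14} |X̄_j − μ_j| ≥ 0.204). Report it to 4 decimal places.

0.0080

Per-experiment Hoeffding bound: 2·exp(−2·98·0.204²) = 2·exp(−8.15674) = 0.00057359.
Union bound over 14 events: 14·0.00057359 = 0.00803.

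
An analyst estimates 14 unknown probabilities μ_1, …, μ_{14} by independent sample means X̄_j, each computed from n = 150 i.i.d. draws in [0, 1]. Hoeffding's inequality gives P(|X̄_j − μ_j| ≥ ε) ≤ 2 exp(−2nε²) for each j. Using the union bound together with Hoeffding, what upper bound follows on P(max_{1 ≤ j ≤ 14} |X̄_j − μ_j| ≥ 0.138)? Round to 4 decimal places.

Per-experiment Hoeffding bound: 2·exp(−2·150·0.138²) = 2·exp(−5.71320) = 0.0066042.
Union bound over 14 events: 14·0.0066042 = 0.09246.

0.0925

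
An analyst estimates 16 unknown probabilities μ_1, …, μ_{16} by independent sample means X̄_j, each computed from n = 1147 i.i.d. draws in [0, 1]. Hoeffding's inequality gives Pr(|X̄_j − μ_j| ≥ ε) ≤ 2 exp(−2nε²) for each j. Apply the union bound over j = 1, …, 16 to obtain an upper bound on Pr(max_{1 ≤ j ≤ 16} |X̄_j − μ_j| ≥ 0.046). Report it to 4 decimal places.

0.2495

Per-experiment Hoeffding bound: 2·exp(−2·1147·0.046²) = 2·exp(−4.85410) = 0.015593.
Union bound over 16 events: 16·0.015593 = 0.24948.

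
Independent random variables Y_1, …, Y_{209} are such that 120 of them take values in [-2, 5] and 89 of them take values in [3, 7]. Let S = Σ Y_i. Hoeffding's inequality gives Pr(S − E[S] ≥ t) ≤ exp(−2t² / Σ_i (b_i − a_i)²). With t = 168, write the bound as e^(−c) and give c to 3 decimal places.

7.728

Σ(b_i − a_i)² = 120·7² + 89·4² = 7304.
c = 2t² / 7304 = 2·168² / 7304 = 7.7284.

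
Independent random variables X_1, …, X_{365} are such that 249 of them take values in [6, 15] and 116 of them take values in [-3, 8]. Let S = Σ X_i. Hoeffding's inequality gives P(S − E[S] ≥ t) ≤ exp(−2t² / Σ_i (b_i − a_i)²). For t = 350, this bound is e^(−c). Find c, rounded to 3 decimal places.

Σ(b_i − a_i)² = 249·9² + 116·11² = 34205.
c = 2t² / 34205 = 2·350² / 34205 = 7.1627.

7.163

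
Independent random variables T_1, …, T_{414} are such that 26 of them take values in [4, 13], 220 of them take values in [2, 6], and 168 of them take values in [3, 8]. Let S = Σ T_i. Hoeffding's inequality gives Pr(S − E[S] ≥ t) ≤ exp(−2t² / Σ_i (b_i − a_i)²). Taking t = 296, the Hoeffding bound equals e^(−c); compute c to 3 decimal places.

Σ(b_i − a_i)² = 26·9² + 220·4² + 168·5² = 9826.
c = 2t² / 9826 = 2·296² / 9826 = 17.8335.

17.834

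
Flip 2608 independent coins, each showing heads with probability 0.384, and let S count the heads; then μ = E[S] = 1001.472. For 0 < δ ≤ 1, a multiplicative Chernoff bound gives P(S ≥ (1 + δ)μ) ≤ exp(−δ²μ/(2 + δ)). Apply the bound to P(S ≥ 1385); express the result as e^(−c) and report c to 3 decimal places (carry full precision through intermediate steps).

Write 1385 = (1 + δ)μ, so δ = 1385/1001.472 − 1 = 0.3829643…
Then the exponent is δ²μ/(2 + δ) = (1385 − μ)² / (μ·(2 + δ)) = 61.636477.

61.636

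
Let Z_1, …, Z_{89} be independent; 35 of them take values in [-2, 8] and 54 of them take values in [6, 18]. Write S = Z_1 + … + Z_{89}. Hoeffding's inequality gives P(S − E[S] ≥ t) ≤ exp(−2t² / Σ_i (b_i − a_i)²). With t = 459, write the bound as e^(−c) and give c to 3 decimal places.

37.368

Σ(b_i − a_i)² = 35·10² + 54·12² = 11276.
c = 2t² / 11276 = 2·459² / 11276 = 37.3680.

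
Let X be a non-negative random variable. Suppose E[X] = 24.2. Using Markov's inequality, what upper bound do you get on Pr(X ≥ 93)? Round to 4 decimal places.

0.2602

Markov's inequality: for a non-negative random variable, Pr(X ≥ a) ≤ E[X]/a.
Here E[X] = 24.2 and a = 93, so the bound is 24.2/93 = 0.2602.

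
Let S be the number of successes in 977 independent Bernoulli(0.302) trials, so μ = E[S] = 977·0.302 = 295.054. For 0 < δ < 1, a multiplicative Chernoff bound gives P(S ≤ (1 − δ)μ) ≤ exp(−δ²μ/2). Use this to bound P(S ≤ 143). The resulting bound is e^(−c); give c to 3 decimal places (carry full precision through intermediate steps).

Write 143 = (1 − δ)μ, so δ = 1 − 143/295.054 = 0.515343…
Then the exponent is δ²μ/2 = (μ − 143)²/(2μ) = 39.179979.

39.180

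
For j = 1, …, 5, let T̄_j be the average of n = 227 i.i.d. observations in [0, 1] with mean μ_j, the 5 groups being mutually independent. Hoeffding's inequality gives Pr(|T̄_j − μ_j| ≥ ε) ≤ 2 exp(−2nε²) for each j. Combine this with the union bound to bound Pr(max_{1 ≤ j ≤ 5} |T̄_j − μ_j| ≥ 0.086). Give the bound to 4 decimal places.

0.3481

Per-experiment Hoeffding bound: 2·exp(−2·227·0.086²) = 2·exp(−3.35778) = 0.069625.
Union bound over 5 events: 5·0.069625 = 0.34812.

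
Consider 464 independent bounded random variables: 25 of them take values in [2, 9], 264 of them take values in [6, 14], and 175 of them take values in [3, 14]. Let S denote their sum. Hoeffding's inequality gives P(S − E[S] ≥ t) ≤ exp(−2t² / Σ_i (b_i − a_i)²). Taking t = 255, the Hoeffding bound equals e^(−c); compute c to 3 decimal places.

Σ(b_i − a_i)² = 25·7² + 264·8² + 175·11² = 39296.
c = 2t² / 39296 = 2·255² / 39296 = 3.3095.

3.309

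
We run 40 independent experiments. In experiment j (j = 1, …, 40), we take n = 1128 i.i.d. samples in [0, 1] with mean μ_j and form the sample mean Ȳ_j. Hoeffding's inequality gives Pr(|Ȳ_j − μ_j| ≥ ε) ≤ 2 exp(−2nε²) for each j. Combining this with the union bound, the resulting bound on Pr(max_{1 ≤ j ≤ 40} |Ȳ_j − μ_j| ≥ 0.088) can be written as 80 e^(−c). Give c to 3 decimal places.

17.470

Union bound over the 40 events: Pr(max_{1 ≤ j ≤ 40} |Ȳ_j − μ_j| ≥ 0.088) ≤ 40·2·exp(−2nε²) = 80 exp(−2·1128·0.088²).
So c = 2·1128·0.088² = 17.4705.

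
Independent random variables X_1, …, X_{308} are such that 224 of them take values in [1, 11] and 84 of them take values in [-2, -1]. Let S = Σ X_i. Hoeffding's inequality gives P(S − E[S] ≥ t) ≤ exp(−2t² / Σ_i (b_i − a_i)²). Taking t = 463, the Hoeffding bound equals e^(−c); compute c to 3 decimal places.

Σ(b_i − a_i)² = 224·10² + 84·1² = 22484.
c = 2t² / 22484 = 2·463² / 22484 = 19.0686.

19.069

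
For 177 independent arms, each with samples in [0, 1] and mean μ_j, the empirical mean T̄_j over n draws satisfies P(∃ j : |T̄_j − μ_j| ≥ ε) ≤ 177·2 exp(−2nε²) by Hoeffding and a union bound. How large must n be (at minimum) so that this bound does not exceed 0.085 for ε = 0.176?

135

Need 2·177·exp(−2nε²) ≤ 0.085, i.e. exp(−2nε²) ≤ 0.085/354.
So 2nε² ≥ ln(354/0.085) = 8.334401.
Hence n ≥ 8.334401/(2·0.176²) = 134.530.
The smallest integer n is 135.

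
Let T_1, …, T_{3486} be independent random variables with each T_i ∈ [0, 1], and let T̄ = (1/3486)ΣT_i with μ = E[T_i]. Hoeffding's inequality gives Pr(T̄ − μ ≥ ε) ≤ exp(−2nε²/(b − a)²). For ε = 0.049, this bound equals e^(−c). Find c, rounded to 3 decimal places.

c = 2nε²/(b − a)² = 2·3486·0.049² / 1² = 16.7398.

16.740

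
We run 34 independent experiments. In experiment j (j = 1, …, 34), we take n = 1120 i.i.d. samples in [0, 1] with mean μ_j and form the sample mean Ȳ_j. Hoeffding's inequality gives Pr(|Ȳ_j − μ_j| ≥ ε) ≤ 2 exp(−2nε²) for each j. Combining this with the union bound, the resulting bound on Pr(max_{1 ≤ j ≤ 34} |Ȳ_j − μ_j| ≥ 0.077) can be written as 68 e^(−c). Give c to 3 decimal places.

13.281

Union bound over the 34 events: Pr(max_{1 ≤ j ≤ 34} |Ȳ_j − μ_j| ≥ 0.077) ≤ 34·2·exp(−2nε²) = 68 exp(−2·1120·0.077²).
So c = 2·1120·0.077² = 13.2810.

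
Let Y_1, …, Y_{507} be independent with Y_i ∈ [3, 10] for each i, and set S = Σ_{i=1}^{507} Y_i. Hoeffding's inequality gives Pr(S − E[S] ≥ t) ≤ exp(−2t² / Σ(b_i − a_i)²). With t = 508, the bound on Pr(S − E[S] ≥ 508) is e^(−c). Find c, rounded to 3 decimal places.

20.776

Σ(b_i − a_i)² = 507·(7)² = 24843.
c = 2t²/24843 = 2·508²/24843 = 20.7756.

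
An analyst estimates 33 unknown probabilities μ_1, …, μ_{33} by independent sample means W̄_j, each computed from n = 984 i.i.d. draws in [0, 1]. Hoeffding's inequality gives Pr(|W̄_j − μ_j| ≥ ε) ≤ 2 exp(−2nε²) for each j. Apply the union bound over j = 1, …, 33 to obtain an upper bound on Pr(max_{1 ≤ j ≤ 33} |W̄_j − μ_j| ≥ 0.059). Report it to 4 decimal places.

0.0699

Per-experiment Hoeffding bound: 2·exp(−2·984·0.059²) = 2·exp(−6.85061) = 0.0021176.
Union bound over 33 events: 33·0.0021176 = 0.06988.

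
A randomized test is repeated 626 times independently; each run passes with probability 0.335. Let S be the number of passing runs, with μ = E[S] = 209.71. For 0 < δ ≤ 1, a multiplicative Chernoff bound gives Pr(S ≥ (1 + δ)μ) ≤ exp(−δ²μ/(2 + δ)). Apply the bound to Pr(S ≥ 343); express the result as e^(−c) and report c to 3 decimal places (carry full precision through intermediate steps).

32.144

Write 343 = (1 + δ)μ, so δ = 343/209.71 − 1 = 0.635592…
Then the exponent is δ²μ/(2 + δ) = (343 − μ)² / (μ·(2 + δ)) = 32.143844.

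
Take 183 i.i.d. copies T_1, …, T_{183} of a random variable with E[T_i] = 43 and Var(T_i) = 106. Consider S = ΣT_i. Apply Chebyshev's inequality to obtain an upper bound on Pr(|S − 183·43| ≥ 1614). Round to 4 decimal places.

0.0074

Var(S) = n·Var(T_i) = 183·106 = 19398.
Chebyshev: Pr(|S − 183·43| ≥ 1614) ≤ Var(S)/1614² = 19398/2604996 = 0.0074.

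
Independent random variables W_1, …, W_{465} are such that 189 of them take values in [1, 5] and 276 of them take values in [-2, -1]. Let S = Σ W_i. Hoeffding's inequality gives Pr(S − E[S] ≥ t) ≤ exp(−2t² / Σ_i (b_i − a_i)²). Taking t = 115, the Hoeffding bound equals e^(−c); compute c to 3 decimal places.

Σ(b_i − a_i)² = 189·4² + 276·1² = 3300.
c = 2t² / 3300 = 2·115² / 3300 = 8.0152.

8.015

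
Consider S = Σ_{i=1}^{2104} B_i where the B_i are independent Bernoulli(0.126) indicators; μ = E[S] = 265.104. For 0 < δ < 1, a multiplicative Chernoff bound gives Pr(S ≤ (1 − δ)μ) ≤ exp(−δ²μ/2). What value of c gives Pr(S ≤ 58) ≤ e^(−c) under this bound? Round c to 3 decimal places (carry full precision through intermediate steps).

Write 58 = (1 − δ)μ, so δ = 1 − 58/265.104 = 0.7812179…
Then the exponent is δ²μ/2 = (μ − 58)²/(2μ) = 80.896680.

80.897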